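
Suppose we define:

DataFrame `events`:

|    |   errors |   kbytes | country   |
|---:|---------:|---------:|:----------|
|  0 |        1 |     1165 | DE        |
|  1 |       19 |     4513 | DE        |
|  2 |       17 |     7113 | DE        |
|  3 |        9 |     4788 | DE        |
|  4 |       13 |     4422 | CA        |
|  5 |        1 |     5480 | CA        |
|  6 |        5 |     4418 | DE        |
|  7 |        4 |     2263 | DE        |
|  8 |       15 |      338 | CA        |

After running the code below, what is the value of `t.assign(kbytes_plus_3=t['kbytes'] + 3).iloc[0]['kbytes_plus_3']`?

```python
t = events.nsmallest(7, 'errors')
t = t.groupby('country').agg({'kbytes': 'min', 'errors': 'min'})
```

341

take 7 rows with smallest errors:
   errors  kbytes country
0       1    1165      DE
5       1    5480      CA
7       4    2263      DE
6       5    4418      DE
3       9    4788      DE
4      13    4422      CA
8      15     338      CA
group by country: min(kbytes), min(errors):
         kbytes  errors
country                
CA          338       1
DE         1165       1
add column kbytes_plus_3 = t['kbytes'] + 3:
         kbytes  errors  kbytes_plus_3
country                               
CA          338       1            341
DE         1165       1           1168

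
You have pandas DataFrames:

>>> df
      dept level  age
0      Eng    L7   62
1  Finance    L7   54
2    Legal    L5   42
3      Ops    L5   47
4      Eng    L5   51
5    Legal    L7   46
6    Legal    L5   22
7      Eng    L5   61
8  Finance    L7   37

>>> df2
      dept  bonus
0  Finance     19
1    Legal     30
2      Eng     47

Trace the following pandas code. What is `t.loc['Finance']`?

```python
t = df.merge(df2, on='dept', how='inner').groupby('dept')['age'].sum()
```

91

merge on 'dept' (how='inner') → 8 rows:
      dept level  age  bonus
0      Eng    L7   62     47
1  Finance    L7   54     19
2    Legal    L5   42     30
3      Eng    L5   51     47
4    Legal    L7   46     30
5    Legal    L5   22     30
6      Eng    L5   61     47
7  Finance    L7   37     19
group by dept, sum of age:
dept
Eng        174
Finance     91
Legal      110
Name: age, dtype: int64
Then the value at index 'Finance': 91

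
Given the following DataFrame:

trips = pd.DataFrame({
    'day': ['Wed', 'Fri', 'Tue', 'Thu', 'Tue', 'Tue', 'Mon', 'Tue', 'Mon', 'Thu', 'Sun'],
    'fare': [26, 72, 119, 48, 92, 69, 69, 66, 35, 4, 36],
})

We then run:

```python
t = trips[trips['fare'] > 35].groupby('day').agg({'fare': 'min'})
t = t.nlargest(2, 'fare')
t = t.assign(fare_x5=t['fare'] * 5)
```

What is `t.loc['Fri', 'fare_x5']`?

filter rows where fare > 35:
    day  fare
1   Fri    72
2   Tue   119
3   Thu    48
4   Tue    92
5   Tue    69
6   Mon    69
7   Tue    66
10  Sun    36
group by day, min of fare:
     fare
day      
Fri    72
Mon    69
Sun    36
Thu    48
Tue    66
take 2 rows with largest fare:
     fare
day      
Fri    72
Mon    69
add column fare_x5 = t['fare'] * 5:
     fare  fare_x5
day               
Fri    72      360
Mon    69      345
value at row 'Fri', column 'fare_x5' → 360

360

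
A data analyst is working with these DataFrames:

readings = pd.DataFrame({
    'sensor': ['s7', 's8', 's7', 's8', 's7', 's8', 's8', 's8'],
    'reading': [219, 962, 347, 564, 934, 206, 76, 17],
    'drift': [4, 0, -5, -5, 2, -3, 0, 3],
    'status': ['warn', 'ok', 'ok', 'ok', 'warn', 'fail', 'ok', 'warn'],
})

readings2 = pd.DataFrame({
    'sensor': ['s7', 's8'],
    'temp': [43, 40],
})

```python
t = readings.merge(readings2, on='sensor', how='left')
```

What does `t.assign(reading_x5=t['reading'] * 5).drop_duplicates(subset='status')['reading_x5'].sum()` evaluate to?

6935

merge on 'sensor' (how='left') → 8 rows:
  sensor  reading  drift status  temp
0     s7      219      4   warn    43
1     s8      962      0     ok    40
2     s7      347     -5     ok    43
3     s8      564     -5     ok    40
4     s7      934      2   warn    43
5     s8      206     -3   fail    40
6     s8       76      0     ok    40
7     s8       17      3   warn    40
add column reading_x5 = t['reading'] * 5:
  sensor  reading  drift status  temp  reading_x5
0     s7      219      4   warn    43        1095
1     s8      962      0     ok    40        4810
2     s7      347     -5     ok    43        1735
3     s8      564     -5     ok    40        2820
4     s7      934      2   warn    43        4670
5     s8      206     -3   fail    40        1030
6     s8       76      0     ok    40         380
7     s8       17      3   warn    40          85
drop duplicate status (keep=first):
  sensor  reading  drift status  temp  reading_x5
0     s7      219      4   warn    43        1095
1     s8      962      0     ok    40        4810
5     s8      206     -3   fail    40        1030
Hence 6935.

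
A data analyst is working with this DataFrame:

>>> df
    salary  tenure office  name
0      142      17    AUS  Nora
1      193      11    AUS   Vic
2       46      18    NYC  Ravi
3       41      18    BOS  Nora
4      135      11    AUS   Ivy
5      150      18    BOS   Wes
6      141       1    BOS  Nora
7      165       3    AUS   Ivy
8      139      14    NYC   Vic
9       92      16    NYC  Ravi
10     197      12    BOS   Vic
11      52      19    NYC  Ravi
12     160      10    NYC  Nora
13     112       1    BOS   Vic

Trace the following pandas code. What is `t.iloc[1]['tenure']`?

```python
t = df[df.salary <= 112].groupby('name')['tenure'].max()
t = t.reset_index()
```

filter rows where salary <= 112:
    salary  tenure office  name
2       46      18    NYC  Ravi
3       41      18    BOS  Nora
9       92      16    NYC  Ravi
11      52      19    NYC  Ravi
13     112       1    BOS   Vic
group by name, max of tenure:
name
Nora    18
Ravi    19
Vic      1
Name: tenure, dtype: int64
reset_index():
   name  tenure
0  Nora      18
1  Ravi      19
2   Vic       1
Reading off the value at position 1, column 'tenure', we get 19.

19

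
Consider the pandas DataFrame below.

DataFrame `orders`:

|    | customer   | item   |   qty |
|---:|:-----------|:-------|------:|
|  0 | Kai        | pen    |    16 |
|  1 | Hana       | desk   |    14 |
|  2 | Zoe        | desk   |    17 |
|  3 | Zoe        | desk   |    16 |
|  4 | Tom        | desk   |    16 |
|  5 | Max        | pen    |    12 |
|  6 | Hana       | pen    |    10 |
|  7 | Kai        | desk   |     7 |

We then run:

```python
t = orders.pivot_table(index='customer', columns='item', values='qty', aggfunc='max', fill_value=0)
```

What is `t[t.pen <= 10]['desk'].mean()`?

pivot: rows=customer, cols=item, max(qty):
item      desk  pen
customer           
Hana        14   10
Kai          7   16
Max          0   12
Tom         16    0
Zoe         17    0
filter rows where pen <= 10:
item      desk  pen
customer           
Hana        14   10
Tom         16    0
Zoe         17    0
The mean of column 'desk' is 15.6666666667.

15.6666666667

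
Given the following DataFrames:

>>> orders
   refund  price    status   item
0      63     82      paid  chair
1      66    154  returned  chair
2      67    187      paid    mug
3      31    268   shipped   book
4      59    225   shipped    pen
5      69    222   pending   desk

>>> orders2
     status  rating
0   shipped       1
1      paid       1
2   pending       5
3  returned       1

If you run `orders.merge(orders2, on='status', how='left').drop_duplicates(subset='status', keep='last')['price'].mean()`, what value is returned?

merge on 'status' (how='left') → 6 rows:
   refund  price    status   item  rating
0      63     82      paid  chair       1
1      66    154  returned  chair       1
2      67    187      paid    mug       1
3      31    268   shipped   book       1
4      59    225   shipped    pen       1
5      69    222   pending   desk       5
drop duplicate status (keep=last):
   refund  price    status   item  rating
1      66    154  returned  chair       1
2      67    187      paid    mug       1
4      59    225   shipped    pen       1
5      69    222   pending   desk       5

197.0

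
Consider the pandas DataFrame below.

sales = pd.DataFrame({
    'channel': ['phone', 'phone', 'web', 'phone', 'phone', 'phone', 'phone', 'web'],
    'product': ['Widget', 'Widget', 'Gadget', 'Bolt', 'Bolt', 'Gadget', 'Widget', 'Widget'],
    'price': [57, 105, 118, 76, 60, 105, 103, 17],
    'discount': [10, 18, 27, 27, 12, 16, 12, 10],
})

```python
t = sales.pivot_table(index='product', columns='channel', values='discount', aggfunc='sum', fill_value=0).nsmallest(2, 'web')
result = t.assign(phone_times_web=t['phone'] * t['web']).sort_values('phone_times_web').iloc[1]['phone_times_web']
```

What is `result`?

400

pivot: rows=product, cols=channel, sum(discount):
channel  phone  web
product            
Bolt        39    0
Gadget      16   27
Widget      40   10
take 2 rows with smallest web:
channel  phone  web
product            
Bolt        39    0
Widget      40   10
add column phone_times_web = t['phone'] * t['web']:
channel  phone  web  phone_times_web
product                             
Bolt        39    0                0
Widget      40   10              400
sort by phone_times_web:
channel  phone  web  phone_times_web
product                             
Bolt        39    0                0
Widget      40   10              400
Taking the value at position 1, column 'phone_times_web' gives 400.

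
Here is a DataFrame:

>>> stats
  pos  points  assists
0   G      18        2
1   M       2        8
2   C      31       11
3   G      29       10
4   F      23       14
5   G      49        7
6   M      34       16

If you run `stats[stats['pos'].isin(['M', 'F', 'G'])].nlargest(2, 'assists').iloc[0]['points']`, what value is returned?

34

filter rows where pos in ['M', 'F', 'G']:
  pos  points  assists
0   G      18        2
1   M       2        8
3   G      29       10
4   F      23       14
5   G      49        7
6   M      34       16
take 2 rows with largest assists:
  pos  points  assists
6   M      34       16
4   F      23       14
Finally, value at position 0, column 'points' = 34.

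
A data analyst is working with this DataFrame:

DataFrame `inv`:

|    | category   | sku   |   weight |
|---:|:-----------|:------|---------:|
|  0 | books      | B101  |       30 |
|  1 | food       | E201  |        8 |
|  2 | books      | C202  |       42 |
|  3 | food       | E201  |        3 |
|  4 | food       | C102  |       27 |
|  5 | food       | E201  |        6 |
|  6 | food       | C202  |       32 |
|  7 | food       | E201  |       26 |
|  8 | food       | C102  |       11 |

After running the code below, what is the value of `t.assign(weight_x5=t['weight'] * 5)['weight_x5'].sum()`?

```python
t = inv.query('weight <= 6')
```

45

filter rows where weight <= 6:
  category   sku  weight
3     food  E201       3
5     food  E201       6
add column weight_x5 = t['weight'] * 5:
  category   sku  weight  weight_x5
3     food  E201       3         15
5     food  E201       6         30
Hence 45.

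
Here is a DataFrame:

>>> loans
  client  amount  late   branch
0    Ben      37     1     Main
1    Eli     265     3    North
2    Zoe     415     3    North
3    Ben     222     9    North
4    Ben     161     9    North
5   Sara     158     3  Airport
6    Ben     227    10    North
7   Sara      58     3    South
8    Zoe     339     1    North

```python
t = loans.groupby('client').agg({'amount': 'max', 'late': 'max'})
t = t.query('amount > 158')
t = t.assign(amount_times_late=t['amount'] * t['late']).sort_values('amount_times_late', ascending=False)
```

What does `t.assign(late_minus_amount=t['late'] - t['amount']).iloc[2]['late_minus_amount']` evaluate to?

-262

group by client: max(amount), max(late):
        amount  late
client              
Ben        227    10
Eli        265     3
Sara       158     3
Zoe        415     3
filter rows where amount > 158:
        amount  late
client              
Ben        227    10
Eli        265     3
Zoe        415     3
add column amount_times_late = t['amount'] * t['late']:
        amount  late  amount_times_late
client                                 
Ben        227    10               2270
Eli        265     3                795
Zoe        415     3               1245
sort by amount_times_late descending:
        amount  late  amount_times_late
client                                 
Ben        227    10               2270
Zoe        415     3               1245
Eli        265     3                795
add column late_minus_amount = t['late'] - t['amount']:
        amount  late  amount_times_late  late_minus_amount
client                                                    
Ben        227    10               2270               -217
Zoe        415     3               1245               -412
Eli        265     3                795               -262
Finally, value at position 2, column 'late_minus_amount' = -262.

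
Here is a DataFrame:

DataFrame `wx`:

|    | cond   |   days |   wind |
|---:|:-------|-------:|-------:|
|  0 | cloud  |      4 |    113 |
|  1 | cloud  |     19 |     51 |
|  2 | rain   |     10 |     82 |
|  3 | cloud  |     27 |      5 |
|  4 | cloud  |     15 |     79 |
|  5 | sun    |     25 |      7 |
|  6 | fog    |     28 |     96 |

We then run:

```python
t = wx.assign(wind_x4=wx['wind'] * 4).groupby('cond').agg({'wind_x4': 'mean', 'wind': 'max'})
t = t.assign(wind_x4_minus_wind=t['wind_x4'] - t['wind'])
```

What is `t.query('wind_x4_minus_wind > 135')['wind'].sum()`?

add column wind_x4 = wx['wind'] * 4:
    cond  days  wind  wind_x4
0  cloud     4   113      452
1  cloud    19    51      204
2   rain    10    82      328
3  cloud    27     5       20
4  cloud    15    79      316
5    sun    25     7       28
6    fog    28    96      384
group by cond: mean(wind_x4), max(wind):
       wind_x4  wind
cond                
cloud    248.0   113
fog      384.0    96
rain     328.0    82
sun       28.0     7
add column wind_x4_minus_wind = t['wind_x4'] - t['wind']:
       wind_x4  wind  wind_x4_minus_wind
cond                                    
cloud    248.0   113               135.0
fog      384.0    96               288.0
rain     328.0    82               246.0
sun       28.0     7                21.0
filter rows where wind_x4_minus_wind > 135:
      wind_x4  wind  wind_x4_minus_wind
cond                                   
fog     384.0    96               288.0
rain    328.0    82               246.0
sum of column 'wind' → 178

178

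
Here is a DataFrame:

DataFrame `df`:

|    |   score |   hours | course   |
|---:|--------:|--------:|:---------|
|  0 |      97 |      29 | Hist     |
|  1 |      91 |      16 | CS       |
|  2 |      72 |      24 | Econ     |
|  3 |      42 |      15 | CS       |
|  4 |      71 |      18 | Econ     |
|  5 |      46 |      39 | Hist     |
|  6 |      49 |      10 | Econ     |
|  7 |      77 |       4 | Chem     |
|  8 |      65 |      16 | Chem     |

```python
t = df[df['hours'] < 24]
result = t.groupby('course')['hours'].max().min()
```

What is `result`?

16

filter rows where hours < 24:
   score  hours course
1     91     16     CS
3     42     15     CS
4     71     18   Econ
6     49     10   Econ
7     77      4   Chem
8     65     16   Chem
group by course, max of hours:
course
CS      16
Chem    16
Econ    18
Name: hours, dtype: int64
Reading off the min of the resulting series, we get 16.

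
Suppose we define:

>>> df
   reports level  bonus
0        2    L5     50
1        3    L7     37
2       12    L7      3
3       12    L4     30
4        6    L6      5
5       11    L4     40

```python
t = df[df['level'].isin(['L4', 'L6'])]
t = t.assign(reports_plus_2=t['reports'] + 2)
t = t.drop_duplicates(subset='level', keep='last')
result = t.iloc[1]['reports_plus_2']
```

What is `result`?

13

filter rows where level in ['L4', 'L6']:
   reports level  bonus
3       12    L4     30
4        6    L6      5
5       11    L4     40
add column reports_plus_2 = t['reports'] + 2:
   reports level  bonus  reports_plus_2
3       12    L4     30              14
4        6    L6      5               8
5       11    L4     40              13
drop duplicate level (keep=last):
   reports level  bonus  reports_plus_2
4        6    L6      5               8
5       11    L4     40              13
Then the value at position 1, column 'reports_plus_2': 13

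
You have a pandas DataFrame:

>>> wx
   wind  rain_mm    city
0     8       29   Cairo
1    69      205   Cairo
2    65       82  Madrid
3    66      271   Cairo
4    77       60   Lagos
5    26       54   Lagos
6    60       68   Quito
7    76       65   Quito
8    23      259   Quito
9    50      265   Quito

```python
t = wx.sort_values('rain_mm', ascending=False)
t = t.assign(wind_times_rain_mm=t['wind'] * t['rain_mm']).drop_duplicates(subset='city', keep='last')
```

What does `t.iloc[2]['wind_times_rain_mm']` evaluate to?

1404

sort by rain_mm descending:
   wind  rain_mm    city
3    66      271   Cairo
9    50      265   Quito
8    23      259   Quito
1    69      205   Cairo
2    65       82  Madrid
6    60       68   Quito
7    76       65   Quito
4    77       60   Lagos
5    26       54   Lagos
0     8       29   Cairo
add column wind_times_rain_mm = t['wind'] * t['rain_mm']:
   wind  rain_mm    city  wind_times_rain_mm
3    66      271   Cairo               17886
9    50      265   Quito               13250
8    23      259   Quito                5957
1    69      205   Cairo               14145
2    65       82  Madrid                5330
6    60       68   Quito                4080
7    76       65   Quito                4940
4    77       60   Lagos                4620
5    26       54   Lagos                1404
0     8       29   Cairo                 232
drop duplicate city (keep=last):
   wind  rain_mm    city  wind_times_rain_mm
2    65       82  Madrid                5330
7    76       65   Quito                4940
5    26       54   Lagos                1404
0     8       29   Cairo                 232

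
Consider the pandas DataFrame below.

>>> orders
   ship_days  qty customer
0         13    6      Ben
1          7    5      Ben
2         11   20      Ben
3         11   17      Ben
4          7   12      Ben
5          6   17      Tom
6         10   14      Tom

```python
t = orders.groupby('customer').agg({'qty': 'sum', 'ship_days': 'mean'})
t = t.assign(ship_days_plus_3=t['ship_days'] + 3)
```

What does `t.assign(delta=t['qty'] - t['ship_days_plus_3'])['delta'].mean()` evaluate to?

group by customer: sum(qty), mean(ship_days):
          qty  ship_days
customer                
Ben        60        9.8
Tom        31        8.0
add column ship_days_plus_3 = t['ship_days'] + 3:
          qty  ship_days  ship_days_plus_3
customer                                  
Ben        60        9.8              12.8
Tom        31        8.0              11.0
add column delta = t['qty'] - t['ship_days_plus_3']:
          qty  ship_days  ship_days_plus_3  delta
customer                                         
Ben        60        9.8              12.8   47.2
Tom        31        8.0              11.0   20.0

33.6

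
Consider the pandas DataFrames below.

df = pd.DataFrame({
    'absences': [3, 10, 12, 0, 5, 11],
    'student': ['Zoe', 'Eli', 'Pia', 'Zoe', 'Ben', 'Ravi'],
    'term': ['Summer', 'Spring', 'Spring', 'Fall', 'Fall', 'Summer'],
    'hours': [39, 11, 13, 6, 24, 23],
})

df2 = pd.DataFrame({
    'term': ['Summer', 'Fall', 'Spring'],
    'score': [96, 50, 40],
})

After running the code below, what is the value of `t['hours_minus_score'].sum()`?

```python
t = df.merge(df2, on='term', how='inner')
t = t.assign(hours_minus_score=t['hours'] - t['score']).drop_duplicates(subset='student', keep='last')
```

merge on 'term' (how='inner') → 6 rows:
   absences student    term  hours  score
0         3     Zoe  Summer     39     96
1        10     Eli  Spring     11     40
2        12     Pia  Spring     13     40
3         0     Zoe    Fall      6     50
4         5     Ben    Fall     24     50
5        11    Ravi  Summer     23     96
add column hours_minus_score = t['hours'] - t['score']:
   absences student    term  hours  score  hours_minus_score
0         3     Zoe  Summer     39     96                -57
1        10     Eli  Spring     11     40                -29
2        12     Pia  Spring     13     40                -27
3         0     Zoe    Fall      6     50                -44
4         5     Ben    Fall     24     50                -26
5        11    Ravi  Summer     23     96                -73
drop duplicate student (keep=last):
   absences student    term  hours  score  hours_minus_score
1        10     Eli  Spring     11     40                -29
2        12     Pia  Spring     13     40                -27
3         0     Zoe    Fall      6     50                -44
4         5     Ben    Fall     24     50                -26
5        11    Ravi  Summer     23     96                -73

-199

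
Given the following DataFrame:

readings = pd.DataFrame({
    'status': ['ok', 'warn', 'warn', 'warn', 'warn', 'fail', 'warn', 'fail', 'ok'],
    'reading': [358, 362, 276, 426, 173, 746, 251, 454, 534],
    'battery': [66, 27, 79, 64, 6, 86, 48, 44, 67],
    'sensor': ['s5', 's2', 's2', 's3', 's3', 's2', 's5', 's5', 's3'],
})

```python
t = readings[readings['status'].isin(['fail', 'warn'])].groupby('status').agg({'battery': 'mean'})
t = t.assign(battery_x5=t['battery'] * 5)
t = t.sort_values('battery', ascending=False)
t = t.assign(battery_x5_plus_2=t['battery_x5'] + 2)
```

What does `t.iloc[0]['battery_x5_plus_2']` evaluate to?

filter rows where status in ['fail', 'warn']:
  status  reading  battery sensor
1   warn      362       27     s2
2   warn      276       79     s2
3   warn      426       64     s3
4   warn      173        6     s3
5   fail      746       86     s2
6   warn      251       48     s5
7   fail      454       44     s5
group by status, mean of battery:
        battery
status         
fail       65.0
warn       44.8
add column battery_x5 = t['battery'] * 5:
        battery  battery_x5
status                     
fail       65.0       325.0
warn       44.8       224.0
sort by battery descending:
        battery  battery_x5
status                     
fail       65.0       325.0
warn       44.8       224.0
add column battery_x5_plus_2 = t['battery_x5'] + 2:
        battery  battery_x5  battery_x5_plus_2
status                                        
fail       65.0       325.0              327.0
warn       44.8       224.0              226.0

327.0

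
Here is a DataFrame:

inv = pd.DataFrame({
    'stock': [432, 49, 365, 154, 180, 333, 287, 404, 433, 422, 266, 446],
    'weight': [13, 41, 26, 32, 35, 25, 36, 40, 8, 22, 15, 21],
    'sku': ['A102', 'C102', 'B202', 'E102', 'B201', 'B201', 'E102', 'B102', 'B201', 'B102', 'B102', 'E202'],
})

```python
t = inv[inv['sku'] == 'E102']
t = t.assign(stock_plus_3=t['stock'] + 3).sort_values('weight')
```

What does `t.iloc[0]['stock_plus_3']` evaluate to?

filter rows where sku == 'E102':
   stock  weight   sku
3    154      32  E102
6    287      36  E102
add column stock_plus_3 = t['stock'] + 3:
   stock  weight   sku  stock_plus_3
3    154      32  E102           157
6    287      36  E102           290
sort by weight:
   stock  weight   sku  stock_plus_3
3    154      32  E102           157
6    287      36  E102           290
The value at position 0, column 'stock_plus_3' is 157.

157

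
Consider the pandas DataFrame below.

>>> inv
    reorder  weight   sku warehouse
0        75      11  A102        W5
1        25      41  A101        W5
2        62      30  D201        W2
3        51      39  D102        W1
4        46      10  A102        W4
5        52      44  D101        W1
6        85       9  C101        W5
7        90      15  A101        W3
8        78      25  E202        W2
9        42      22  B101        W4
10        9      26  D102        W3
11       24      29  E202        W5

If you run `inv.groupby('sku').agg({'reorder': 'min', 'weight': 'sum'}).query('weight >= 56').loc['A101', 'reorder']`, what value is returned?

group by sku: min(reorder), sum(weight):
      reorder  weight
sku                  
A101       25      56
A102       46      21
B101       42      22
C101       85       9
D101       52      44
D102        9      65
D201       62      30
E202       24      54
filter rows where weight >= 56:
      reorder  weight
sku                  
A101       25      56
D102        9      65
Taking the value at row 'A101', column 'reorder' gives 25.

25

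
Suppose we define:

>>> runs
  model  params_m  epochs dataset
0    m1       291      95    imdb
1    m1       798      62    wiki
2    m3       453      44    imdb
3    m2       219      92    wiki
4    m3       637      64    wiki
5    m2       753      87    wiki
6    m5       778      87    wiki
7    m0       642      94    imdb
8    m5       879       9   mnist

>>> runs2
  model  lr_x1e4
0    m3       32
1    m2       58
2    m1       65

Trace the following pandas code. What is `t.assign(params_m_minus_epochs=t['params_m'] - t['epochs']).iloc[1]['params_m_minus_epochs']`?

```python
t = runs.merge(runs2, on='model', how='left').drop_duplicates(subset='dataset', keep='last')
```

merge on 'model' (how='left') → 9 rows:
  model  params_m  epochs dataset  lr_x1e4
0    m1       291      95    imdb     65.0
1    m1       798      62    wiki     65.0
2    m3       453      44    imdb     32.0
3    m2       219      92    wiki     58.0
4    m3       637      64    wiki     32.0
5    m2       753      87    wiki     58.0
6    m5       778      87    wiki      NaN
7    m0       642      94    imdb      NaN
8    m5       879       9   mnist      NaN
drop duplicate dataset (keep=last):
  model  params_m  epochs dataset  lr_x1e4
6    m5       778      87    wiki      NaN
7    m0       642      94    imdb      NaN
8    m5       879       9   mnist      NaN
add column params_m_minus_epochs = t['params_m'] - t['epochs']:
  model  params_m  epochs dataset  lr_x1e4  params_m_minus_epochs
6    m5       778      87    wiki      NaN                    691
7    m0       642      94    imdb      NaN                    548
8    m5       879       9   mnist      NaN                    870

548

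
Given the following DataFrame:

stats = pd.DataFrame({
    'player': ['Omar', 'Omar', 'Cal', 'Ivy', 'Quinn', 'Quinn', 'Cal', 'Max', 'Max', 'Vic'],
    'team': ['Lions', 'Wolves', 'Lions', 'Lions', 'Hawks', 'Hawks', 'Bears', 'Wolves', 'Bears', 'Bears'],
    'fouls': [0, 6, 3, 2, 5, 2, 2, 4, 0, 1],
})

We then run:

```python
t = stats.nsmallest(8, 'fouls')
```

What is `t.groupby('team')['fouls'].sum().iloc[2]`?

take 8 rows with smallest fouls:
  player    team  fouls
0   Omar   Lions      0
8    Max   Bears      0
9    Vic   Bears      1
3    Ivy   Lions      2
5  Quinn   Hawks      2
6    Cal   Bears      2
2    Cal   Lions      3
7    Max  Wolves      4
group by team, sum of fouls:
team
Bears     3
Hawks     2
Lions     5
Wolves    4
Name: fouls, dtype: int64

5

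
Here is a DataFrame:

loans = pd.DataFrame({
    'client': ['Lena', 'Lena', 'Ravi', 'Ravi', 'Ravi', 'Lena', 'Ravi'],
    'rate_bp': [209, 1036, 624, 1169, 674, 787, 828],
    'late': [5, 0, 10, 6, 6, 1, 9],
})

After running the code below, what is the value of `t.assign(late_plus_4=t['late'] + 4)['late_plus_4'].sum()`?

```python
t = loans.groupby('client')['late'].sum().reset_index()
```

45

group by client, sum of late:
client
Lena     6
Ravi    31
Name: late, dtype: int64
reset_index():
  client  late
0   Lena     6
1   Ravi    31
add column late_plus_4 = t['late'] + 4:
  client  late  late_plus_4
0   Lena     6           10
1   Ravi    31           35
sum of column 'late_plus_4' → 45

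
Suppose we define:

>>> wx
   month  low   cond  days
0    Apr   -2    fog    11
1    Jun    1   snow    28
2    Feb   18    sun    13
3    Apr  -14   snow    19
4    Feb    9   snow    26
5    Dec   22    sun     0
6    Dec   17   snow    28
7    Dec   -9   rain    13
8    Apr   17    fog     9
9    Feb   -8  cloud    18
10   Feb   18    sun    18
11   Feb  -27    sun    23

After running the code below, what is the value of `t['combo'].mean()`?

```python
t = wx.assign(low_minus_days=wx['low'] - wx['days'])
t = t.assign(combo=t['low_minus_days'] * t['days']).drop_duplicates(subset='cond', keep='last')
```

-428.0

add column low_minus_days = wx['low'] - wx['days']:
   month  low   cond  days  low_minus_days
0    Apr   -2    fog    11             -13
1    Jun    1   snow    28             -27
2    Feb   18    sun    13               5
3    Apr  -14   snow    19             -33
4    Feb    9   snow    26             -17
5    Dec   22    sun     0              22
6    Dec   17   snow    28             -11
7    Dec   -9   rain    13             -22
8    Apr   17    fog     9               8
9    Feb   -8  cloud    18             -26
10   Feb   18    sun    18               0
11   Feb  -27    sun    23             -50
add column combo = t['low_minus_days'] * t['days']:
   month  low   cond  days  low_minus_days  combo
0    Apr   -2    fog    11             -13   -143
1    Jun    1   snow    28             -27   -756
2    Feb   18    sun    13               5     65
3    Apr  -14   snow    19             -33   -627
4    Feb    9   snow    26             -17   -442
5    Dec   22    sun     0              22      0
6    Dec   17   snow    28             -11   -308
7    Dec   -9   rain    13             -22   -286
8    Apr   17    fog     9               8     72
9    Feb   -8  cloud    18             -26   -468
10   Feb   18    sun    18               0      0
11   Feb  -27    sun    23             -50  -1150
drop duplicate cond (keep=last):
   month  low   cond  days  low_minus_days  combo
6    Dec   17   snow    28             -11   -308
7    Dec   -9   rain    13             -22   -286
8    Apr   17    fog     9               8     72
9    Feb   -8  cloud    18             -26   -468
11   Feb  -27    sun    23             -50  -1150
So mean() = -428.0.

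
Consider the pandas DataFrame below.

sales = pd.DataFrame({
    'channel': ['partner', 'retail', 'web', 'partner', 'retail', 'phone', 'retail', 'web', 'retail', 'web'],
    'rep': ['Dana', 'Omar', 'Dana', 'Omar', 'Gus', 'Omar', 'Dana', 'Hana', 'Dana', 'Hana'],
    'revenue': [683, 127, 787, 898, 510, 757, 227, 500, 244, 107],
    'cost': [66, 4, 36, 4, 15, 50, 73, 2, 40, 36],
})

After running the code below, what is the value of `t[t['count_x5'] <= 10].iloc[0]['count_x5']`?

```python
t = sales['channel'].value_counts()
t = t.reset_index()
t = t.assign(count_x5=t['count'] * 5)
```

10

value_counts of channel:
channel
retail     4
web        3
partner    2
phone      1
Name: count, dtype: int64
reset_index():
   channel  count
0   retail      4
1      web      3
2  partner      2
3    phone      1
add column count_x5 = t['count'] * 5:
   channel  count  count_x5
0   retail      4        20
1      web      3        15
2  partner      2        10
3    phone      1         5
filter rows where count_x5 <= 10:
   channel  count  count_x5
2  partner      2        10
3    phone      1         5
Reading off the value at position 0, column 'count_x5', we get 10.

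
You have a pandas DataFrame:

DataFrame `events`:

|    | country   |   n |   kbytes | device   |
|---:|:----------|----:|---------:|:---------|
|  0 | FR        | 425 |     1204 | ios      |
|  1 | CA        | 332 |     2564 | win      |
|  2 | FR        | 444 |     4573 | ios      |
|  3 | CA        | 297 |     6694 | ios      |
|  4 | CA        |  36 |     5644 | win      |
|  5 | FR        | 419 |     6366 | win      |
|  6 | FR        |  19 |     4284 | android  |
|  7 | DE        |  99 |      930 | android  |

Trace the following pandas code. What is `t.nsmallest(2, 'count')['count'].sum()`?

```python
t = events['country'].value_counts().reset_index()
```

value_counts of country:
country
FR    4
CA    3
DE    1
Name: count, dtype: int64
reset_index():
  country  count
0      FR      4
1      CA      3
2      DE      1
take 2 rows with smallest count:
  country  count
2      DE      1
1      CA      3
Hence 4.

4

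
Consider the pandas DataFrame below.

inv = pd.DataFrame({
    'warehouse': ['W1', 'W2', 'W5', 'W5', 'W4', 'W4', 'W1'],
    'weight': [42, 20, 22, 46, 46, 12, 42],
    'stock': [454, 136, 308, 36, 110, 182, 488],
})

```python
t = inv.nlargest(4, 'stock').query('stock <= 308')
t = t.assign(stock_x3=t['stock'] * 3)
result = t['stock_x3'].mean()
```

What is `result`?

735.0

take 4 rows with largest stock:
  warehouse  weight  stock
6        W1      42    488
0        W1      42    454
2        W5      22    308
5        W4      12    182
filter rows where stock <= 308:
  warehouse  weight  stock
2        W5      22    308
5        W4      12    182
add column stock_x3 = t['stock'] * 3:
  warehouse  weight  stock  stock_x3
2        W5      22    308       924
5        W4      12    182       546
Finally, mean of column 'stock_x3' = 735.0.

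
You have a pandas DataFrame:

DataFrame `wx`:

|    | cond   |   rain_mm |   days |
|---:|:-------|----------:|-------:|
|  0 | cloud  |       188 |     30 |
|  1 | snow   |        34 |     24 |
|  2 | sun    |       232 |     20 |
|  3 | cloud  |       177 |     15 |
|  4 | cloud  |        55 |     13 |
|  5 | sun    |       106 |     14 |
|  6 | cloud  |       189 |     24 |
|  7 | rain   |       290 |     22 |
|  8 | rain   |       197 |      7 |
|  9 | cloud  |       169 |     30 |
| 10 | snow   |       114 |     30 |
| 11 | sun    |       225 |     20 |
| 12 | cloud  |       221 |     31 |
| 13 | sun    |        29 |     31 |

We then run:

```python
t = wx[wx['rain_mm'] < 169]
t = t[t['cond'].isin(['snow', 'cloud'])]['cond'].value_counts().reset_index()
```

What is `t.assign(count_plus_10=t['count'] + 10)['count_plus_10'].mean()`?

11.5

filter rows where rain_mm < 169:
     cond  rain_mm  days
1    snow       34    24
4   cloud       55    13
5     sun      106    14
10   snow      114    30
13    sun       29    31
filter rows where cond in ['snow', 'cloud']:
     cond  rain_mm  days
1    snow       34    24
4   cloud       55    13
10   snow      114    30
value_counts of cond:
cond
snow     2
cloud    1
Name: count, dtype: int64
reset_index():
    cond  count
0   snow      2
1  cloud      1
add column count_plus_10 = t['count'] + 10:
    cond  count  count_plus_10
0   snow      2             12
1  cloud      1             11
Then the mean of column 'count_plus_10': 11.5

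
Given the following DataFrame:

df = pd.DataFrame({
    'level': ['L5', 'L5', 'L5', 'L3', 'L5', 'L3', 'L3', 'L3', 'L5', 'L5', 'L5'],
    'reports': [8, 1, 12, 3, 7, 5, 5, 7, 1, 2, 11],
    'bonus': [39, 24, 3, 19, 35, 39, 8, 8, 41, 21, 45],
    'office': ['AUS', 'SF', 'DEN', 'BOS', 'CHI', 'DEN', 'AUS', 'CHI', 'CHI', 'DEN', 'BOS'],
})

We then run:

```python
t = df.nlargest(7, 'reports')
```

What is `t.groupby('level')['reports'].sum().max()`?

take 7 rows with largest reports:
   level  reports  bonus office
2     L5       12      3    DEN
10    L5       11     45    BOS
0     L5        8     39    AUS
4     L5        7     35    CHI
7     L3        7      8    CHI
5     L3        5     39    DEN
6     L3        5      8    AUS
group by level, sum of reports:
level
L3    17
L5    38
Name: reports, dtype: int64

38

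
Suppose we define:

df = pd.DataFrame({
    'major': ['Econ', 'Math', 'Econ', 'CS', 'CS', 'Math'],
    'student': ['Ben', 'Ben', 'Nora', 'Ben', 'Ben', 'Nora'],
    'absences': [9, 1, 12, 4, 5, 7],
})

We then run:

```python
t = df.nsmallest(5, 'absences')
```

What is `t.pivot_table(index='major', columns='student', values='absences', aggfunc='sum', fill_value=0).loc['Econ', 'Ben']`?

take 5 rows with smallest absences:
  major student  absences
1  Math     Ben         1
3    CS     Ben         4
4    CS     Ben         5
5  Math    Nora         7
0  Econ     Ben         9
pivot: rows=major, cols=student, sum(absences):
student  Ben  Nora
major             
CS         9     0
Econ       9     0
Math       1     7

9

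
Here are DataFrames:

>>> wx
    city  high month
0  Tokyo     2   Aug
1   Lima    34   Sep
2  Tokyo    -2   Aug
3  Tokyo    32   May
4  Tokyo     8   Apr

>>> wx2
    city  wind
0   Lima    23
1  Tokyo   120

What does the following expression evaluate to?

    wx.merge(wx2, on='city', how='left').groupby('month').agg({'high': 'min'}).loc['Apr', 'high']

merge on 'city' (how='left') → 5 rows:
    city  high month  wind
0  Tokyo     2   Aug   120
1   Lima    34   Sep    23
2  Tokyo    -2   Aug   120
3  Tokyo    32   May   120
4  Tokyo     8   Apr   120
group by month, min of high:
       high
month      
Apr       8
Aug      -2
May      32
Sep      34
Finally, value at row 'Apr', column 'high' = 8.

8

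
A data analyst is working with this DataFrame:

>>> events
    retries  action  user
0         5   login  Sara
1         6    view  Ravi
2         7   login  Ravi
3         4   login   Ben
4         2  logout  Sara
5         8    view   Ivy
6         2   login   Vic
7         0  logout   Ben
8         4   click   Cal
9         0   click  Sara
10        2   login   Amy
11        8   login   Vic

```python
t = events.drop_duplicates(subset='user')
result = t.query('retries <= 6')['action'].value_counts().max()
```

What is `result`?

4

drop duplicate user (keep=first):
    retries action  user
0         5  login  Sara
1         6   view  Ravi
3         4  login   Ben
5         8   view   Ivy
6         2  login   Vic
8         4  click   Cal
10        2  login   Amy
filter rows where retries <= 6:
    retries action  user
0         5  login  Sara
1         6   view  Ravi
3         4  login   Ben
6         2  login   Vic
8         4  click   Cal
10        2  login   Amy
value_counts of action:
action
login    4
view     1
click    1
Name: count, dtype: int64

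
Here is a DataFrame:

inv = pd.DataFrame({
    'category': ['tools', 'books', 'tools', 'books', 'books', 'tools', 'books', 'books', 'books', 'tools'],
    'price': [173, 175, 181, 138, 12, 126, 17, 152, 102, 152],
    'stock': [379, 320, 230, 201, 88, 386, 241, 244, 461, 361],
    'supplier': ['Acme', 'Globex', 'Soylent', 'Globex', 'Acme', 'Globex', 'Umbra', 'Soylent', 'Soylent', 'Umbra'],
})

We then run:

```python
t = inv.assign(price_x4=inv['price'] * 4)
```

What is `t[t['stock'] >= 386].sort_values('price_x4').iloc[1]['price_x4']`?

504

add column price_x4 = inv['price'] * 4:
  category  price  stock supplier  price_x4
0    tools    173    379     Acme       692
1    books    175    320   Globex       700
2    tools    181    230  Soylent       724
3    books    138    201   Globex       552
4    books     12     88     Acme        48
5    tools    126    386   Globex       504
6    books     17    241    Umbra        68
7    books    152    244  Soylent       608
8    books    102    461  Soylent       408
9    tools    152    361    Umbra       608
filter rows where stock >= 386:
  category  price  stock supplier  price_x4
5    tools    126    386   Globex       504
8    books    102    461  Soylent       408
sort by price_x4:
  category  price  stock supplier  price_x4
8    books    102    461  Soylent       408
5    tools    126    386   Globex       504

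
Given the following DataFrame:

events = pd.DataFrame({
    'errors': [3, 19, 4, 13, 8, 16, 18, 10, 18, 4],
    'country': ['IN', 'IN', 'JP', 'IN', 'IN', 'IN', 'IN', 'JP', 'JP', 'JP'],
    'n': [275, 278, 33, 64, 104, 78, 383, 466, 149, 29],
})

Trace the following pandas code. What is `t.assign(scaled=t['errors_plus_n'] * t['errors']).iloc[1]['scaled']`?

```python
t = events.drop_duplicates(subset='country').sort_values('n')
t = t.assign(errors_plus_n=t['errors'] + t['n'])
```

drop duplicate country (keep=first):
   errors country    n
0       3      IN  275
2       4      JP   33
sort by n:
   errors country    n
2       4      JP   33
0       3      IN  275
add column errors_plus_n = t['errors'] + t['n']:
   errors country    n  errors_plus_n
2       4      JP   33             37
0       3      IN  275            278
add column scaled = t['errors_plus_n'] * t['errors']:
   errors country    n  errors_plus_n  scaled
2       4      JP   33             37     148
0       3      IN  275            278     834
Reading off the value at position 1, column 'scaled', we get 834.

834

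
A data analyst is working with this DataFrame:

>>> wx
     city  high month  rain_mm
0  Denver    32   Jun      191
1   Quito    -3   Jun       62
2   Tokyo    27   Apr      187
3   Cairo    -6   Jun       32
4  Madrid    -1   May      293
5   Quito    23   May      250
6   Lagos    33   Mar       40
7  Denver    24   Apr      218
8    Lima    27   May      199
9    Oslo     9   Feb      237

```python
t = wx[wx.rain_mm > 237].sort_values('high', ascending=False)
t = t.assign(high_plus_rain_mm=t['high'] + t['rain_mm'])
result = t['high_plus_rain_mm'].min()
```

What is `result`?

filter rows where rain_mm > 237:
     city  high month  rain_mm
4  Madrid    -1   May      293
5   Quito    23   May      250
sort by high descending:
     city  high month  rain_mm
5   Quito    23   May      250
4  Madrid    -1   May      293
add column high_plus_rain_mm = t['high'] + t['rain_mm']:
     city  high month  rain_mm  high_plus_rain_mm
5   Quito    23   May      250                273
4  Madrid    -1   May      293                292
Then the min of column 'high_plus_rain_mm': 273

273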